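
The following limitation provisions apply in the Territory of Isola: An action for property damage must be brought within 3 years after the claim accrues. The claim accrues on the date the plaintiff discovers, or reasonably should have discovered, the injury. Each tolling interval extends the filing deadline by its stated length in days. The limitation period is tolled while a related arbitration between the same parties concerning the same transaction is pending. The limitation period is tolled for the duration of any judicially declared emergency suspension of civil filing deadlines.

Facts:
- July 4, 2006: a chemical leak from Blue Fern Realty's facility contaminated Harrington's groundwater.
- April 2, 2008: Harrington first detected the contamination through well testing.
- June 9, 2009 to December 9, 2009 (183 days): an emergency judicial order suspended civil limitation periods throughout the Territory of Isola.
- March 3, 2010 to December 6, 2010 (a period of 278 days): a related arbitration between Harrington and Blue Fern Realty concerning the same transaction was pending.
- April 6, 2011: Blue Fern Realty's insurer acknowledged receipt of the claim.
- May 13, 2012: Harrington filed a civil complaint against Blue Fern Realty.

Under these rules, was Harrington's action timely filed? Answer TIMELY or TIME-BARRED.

TIMELY

Accrual is tied to discovery, so the period began on April 2, 2008 rather than on July 4, 2006 when the act occurred.
Adding the 3 years base period to April 2, 2008 gives a deadline of April 2, 2011, before any tolling.
Because the emergency suspension of filing deadlines ran from June 9, 2009 to December 9, 2009, the deadline is extended by 183 days to October 2, 2011.
The period was tolled for 278 days by the pending related arbitration (March 3, 2010 to December 6, 2010), pushing the deadline to July 6, 2012.
Nothing else in the chronology tolls or restarts the period.
Harrington filed on May 13, 2012, before the July 6, 2012 deadline, so the action is timely.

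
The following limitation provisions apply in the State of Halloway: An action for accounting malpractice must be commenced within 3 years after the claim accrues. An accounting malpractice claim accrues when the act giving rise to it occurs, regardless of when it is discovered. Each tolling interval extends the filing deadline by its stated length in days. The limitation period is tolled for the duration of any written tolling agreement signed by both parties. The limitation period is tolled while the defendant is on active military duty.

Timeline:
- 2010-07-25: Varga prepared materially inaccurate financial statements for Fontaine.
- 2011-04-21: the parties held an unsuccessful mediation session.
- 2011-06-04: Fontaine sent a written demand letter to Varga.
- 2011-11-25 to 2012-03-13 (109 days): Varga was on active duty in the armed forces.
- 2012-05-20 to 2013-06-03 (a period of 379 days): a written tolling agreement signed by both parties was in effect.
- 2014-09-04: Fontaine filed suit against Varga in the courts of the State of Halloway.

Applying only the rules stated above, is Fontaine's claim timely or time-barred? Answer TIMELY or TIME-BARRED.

The limitation period began to run on 2010-07-25.
3 years from 2010-07-25 is 2013-07-25.
The period was tolled for 109 days by the defendant's active military service (2011-11-25 to 2012-03-13), pushing the deadline to 2013-11-11.
Because the written tolling agreement ran from 2012-05-20 to 2013-06-03, the deadline is extended by 379 days to 2014-11-25.
None of the other events listed affects the running of the period under the stated rules.
The 2014-09-04 filing precedes the 2014-11-25 deadline; the claim is timely.

TIMELY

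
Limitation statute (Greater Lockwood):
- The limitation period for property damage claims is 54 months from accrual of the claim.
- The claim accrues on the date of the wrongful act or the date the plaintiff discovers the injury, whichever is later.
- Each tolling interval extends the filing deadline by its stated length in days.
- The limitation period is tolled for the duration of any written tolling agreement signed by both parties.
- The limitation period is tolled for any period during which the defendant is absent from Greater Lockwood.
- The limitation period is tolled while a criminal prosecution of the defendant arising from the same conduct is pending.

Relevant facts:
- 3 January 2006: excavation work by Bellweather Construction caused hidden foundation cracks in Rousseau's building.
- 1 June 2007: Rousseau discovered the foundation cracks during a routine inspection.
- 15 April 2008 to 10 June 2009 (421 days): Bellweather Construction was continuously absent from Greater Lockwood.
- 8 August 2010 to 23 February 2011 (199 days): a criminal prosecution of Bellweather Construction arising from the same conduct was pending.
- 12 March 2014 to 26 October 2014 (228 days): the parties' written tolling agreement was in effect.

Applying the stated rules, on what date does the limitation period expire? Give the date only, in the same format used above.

The claim accrued on 1 June 2007 — the later of the 3 January 2006 act and the 1 June 2007 discovery.
54 months from 1 June 2007 is 1 December 2011.
The defendant's absence from the jurisdiction from 15 April 2008 to 10 June 2009 tolled the period for 421 days, extending the deadline to 25 January 2013.
Because the pending criminal prosecution ran from 8 August 2010 to 23 February 2011, the deadline is extended by 199 days to 12 August 2013.
The written tolling agreement from 12 March 2014 to 26 October 2014 began after the period had already run on 12 August 2013, so it has no tolling effect.

12 August 2013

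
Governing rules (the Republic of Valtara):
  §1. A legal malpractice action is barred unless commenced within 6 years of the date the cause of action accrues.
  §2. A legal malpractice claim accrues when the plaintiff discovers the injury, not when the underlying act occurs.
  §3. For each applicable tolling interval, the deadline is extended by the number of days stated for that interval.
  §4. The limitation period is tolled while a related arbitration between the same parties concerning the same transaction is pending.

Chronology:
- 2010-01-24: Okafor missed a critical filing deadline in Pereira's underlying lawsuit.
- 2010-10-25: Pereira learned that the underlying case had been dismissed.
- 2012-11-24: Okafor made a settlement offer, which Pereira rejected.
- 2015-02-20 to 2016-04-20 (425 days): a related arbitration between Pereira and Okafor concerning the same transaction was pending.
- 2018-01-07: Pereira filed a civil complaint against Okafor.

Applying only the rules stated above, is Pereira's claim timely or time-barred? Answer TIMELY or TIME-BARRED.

TIME-BARRED

The claim did not accrue until Pereira discovered the injury on 2010-10-25; the 2010-01-24 act date does not start the clock under the stated rule.
The untolled deadline — 6 years after 2010-10-25 — is 2016-10-25.
The pending related arbitration from 2015-02-20 to 2016-04-20 tolled the period for 425 days, extending the deadline to 2017-12-24.
The other events in the timeline have no effect on the limitation period under the stated rules.
The 2018-01-07 filing falls after the 2017-12-24 deadline; the claim is time-barred.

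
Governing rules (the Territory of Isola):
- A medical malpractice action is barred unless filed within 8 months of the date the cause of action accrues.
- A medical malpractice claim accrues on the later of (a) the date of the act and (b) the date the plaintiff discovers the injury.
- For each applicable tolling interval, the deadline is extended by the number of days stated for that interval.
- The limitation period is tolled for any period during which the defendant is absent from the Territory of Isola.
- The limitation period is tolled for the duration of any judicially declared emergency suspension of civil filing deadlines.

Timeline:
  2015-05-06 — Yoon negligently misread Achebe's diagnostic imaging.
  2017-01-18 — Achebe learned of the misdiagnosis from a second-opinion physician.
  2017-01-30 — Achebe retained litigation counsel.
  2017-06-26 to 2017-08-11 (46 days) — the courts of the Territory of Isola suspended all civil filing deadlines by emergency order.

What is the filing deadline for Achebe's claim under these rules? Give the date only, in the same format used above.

2017-11-03

Taking the later of the act (2015-05-06) and discovery (2017-01-18), the claim accrued on 2017-01-18.
The untolled deadline — 8 months after 2017-01-18 — is 2017-09-18.
Because the emergency suspension of filing deadlines ran from 2017-06-26 to 2017-08-11, the deadline is extended by 46 days to 2017-11-03.
The other events in the timeline have no effect on the limitation period under the stated rules.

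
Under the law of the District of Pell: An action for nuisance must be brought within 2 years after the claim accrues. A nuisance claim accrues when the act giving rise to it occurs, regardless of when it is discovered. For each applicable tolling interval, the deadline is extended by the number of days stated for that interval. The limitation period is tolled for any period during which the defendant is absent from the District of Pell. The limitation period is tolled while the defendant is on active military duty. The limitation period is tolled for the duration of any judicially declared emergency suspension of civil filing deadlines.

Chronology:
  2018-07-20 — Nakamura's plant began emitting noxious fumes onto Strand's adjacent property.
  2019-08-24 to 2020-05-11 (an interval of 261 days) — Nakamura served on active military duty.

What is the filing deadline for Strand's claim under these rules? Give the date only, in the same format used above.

2021-04-07

The claim accrued on 2018-07-20, when the wrongful act occurred.
Adding the 2 years base period to 2018-07-20 gives a deadline of 2020-07-20, before any tolling.
The period was tolled for 261 days by the defendant's active military service (2019-08-24 to 2020-05-11), pushing the deadline to 2021-04-07.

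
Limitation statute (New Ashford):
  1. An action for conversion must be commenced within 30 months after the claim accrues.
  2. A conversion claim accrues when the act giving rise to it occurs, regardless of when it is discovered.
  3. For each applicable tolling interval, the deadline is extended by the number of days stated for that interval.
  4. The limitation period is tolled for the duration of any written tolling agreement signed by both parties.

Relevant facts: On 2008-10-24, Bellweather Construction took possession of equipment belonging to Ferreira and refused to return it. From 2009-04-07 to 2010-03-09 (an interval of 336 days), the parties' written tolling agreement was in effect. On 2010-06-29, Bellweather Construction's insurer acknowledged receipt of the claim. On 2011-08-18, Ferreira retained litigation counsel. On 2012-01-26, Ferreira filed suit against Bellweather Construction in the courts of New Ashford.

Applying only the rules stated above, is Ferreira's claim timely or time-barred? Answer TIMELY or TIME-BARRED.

The limitation period began to run on 2008-10-24.
The untolled deadline — 30 months after 2008-10-24 — is 2011-04-24.
Because the written tolling agreement ran from 2009-04-07 to 2010-03-09, the deadline is extended by 336 days to 2012-03-25.
Nothing else in the chronology tolls or restarts the period.
The 2012-01-26 filing precedes the 2012-03-25 deadline; the claim is timely.

TIMELY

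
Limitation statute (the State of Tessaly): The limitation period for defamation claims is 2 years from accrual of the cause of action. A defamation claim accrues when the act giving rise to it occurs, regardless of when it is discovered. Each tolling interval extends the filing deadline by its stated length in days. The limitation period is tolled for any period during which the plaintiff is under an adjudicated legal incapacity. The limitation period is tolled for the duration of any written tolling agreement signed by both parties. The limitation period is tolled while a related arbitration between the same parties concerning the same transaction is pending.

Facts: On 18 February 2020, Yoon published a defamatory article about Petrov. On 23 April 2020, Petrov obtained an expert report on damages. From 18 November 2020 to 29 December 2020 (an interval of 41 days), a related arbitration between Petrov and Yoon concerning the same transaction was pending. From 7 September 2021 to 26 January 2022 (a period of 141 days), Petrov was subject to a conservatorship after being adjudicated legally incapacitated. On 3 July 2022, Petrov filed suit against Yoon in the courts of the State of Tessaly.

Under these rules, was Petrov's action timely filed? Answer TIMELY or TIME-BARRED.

The limitation period began to run on 18 February 2020.
2 years from 18 February 2020 is 18 February 2022.
The period was tolled for 41 days by the pending related arbitration (18 November 2020 to 29 December 2020), pushing the deadline to 31 March 2022.
The plaintiff's legal incapacity from 7 September 2021 to 26 January 2022 tolled the period for 141 days, extending the deadline to 19 August 2022.
Nothing else in the chronology tolls or restarts the period.
The 3 July 2022 filing precedes the 19 August 2022 deadline; the claim is timely.

TIMELY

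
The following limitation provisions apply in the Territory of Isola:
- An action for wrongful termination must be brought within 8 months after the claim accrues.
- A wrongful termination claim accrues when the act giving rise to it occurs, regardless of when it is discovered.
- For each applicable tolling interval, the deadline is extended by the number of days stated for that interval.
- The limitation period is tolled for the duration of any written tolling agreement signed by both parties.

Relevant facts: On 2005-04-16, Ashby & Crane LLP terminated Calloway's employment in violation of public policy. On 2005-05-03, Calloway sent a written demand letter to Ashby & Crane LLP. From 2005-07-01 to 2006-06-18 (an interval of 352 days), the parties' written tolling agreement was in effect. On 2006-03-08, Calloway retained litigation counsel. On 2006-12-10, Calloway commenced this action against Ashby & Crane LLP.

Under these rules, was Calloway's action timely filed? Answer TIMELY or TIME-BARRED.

TIME-BARRED

The claim accrued on 2005-04-16, the date of the act.
8 months from 2005-04-16 is 2005-12-16.
The period was tolled for 352 days by the written tolling agreement (2005-07-01 to 2006-06-18), pushing the deadline to 2006-12-03.
None of the other events listed affects the running of the period under the stated rules.
Calloway filed on 2006-12-10, after the 2006-12-03 deadline, so the action is time-barred.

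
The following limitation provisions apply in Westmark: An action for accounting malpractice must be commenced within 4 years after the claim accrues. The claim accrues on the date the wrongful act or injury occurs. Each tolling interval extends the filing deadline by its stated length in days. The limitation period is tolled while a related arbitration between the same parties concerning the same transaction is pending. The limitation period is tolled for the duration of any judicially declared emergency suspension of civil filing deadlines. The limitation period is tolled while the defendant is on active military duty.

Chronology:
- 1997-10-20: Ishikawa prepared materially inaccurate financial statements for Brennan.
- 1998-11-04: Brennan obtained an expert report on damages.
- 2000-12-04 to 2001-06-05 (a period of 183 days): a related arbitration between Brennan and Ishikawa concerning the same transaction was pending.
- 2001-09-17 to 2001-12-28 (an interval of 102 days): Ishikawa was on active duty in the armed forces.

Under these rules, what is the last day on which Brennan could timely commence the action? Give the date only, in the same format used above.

2002-08-01

The limitation period began to run on 1997-10-20.
Adding the 4 years base period to 1997-10-20 gives a deadline of 2001-10-20, before any tolling.
The pending related arbitration from 2000-12-04 to 2001-06-05 tolled the period for 183 days, extending the deadline to 2002-04-21.
The defendant's active military service from 2001-09-17 to 2001-12-28 tolled the period for 102 days, extending the deadline to 2002-08-01.
The other events in the timeline have no effect on the limitation period under the stated rules.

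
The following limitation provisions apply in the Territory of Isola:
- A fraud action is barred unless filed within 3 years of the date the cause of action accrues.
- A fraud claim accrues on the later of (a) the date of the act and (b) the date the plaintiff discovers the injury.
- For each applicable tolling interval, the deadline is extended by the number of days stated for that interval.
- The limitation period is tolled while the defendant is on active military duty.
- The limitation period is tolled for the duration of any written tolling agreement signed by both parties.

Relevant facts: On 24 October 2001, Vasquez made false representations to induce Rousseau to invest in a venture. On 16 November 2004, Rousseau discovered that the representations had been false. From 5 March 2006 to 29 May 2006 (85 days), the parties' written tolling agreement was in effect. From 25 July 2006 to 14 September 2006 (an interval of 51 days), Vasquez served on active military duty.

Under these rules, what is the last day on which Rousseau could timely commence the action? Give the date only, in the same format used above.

31 March 2008

Because discovery on 16 November 2004 post-dates the 24 October 2001 act, accrual under the later-of rule falls on 16 November 2004.
Adding the 3 years base period to 16 November 2004 gives a deadline of 16 November 2007, before any tolling.
Because the written tolling agreement ran from 5 March 2006 to 29 May 2006, the deadline is extended by 85 days to 9 February 2008.
The period was tolled for 51 days by the defendant's active military service (25 July 2006 to 14 September 2006), pushing the deadline to 31 March 2008.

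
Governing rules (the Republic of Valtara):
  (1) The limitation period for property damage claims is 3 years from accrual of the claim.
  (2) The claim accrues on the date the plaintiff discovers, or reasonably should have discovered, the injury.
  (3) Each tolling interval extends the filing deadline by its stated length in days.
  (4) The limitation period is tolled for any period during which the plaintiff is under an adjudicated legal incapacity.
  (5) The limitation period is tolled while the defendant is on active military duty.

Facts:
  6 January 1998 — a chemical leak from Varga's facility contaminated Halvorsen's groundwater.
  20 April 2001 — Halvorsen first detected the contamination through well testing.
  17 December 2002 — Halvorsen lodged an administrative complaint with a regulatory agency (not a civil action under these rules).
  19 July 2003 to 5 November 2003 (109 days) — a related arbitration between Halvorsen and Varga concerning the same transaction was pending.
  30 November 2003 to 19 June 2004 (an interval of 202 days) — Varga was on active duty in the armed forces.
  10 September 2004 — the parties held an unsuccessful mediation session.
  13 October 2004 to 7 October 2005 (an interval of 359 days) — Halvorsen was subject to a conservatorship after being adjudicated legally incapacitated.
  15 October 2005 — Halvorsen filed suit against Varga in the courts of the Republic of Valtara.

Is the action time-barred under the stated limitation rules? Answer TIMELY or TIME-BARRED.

Accrual is tied to discovery, so the period began on 20 April 2001 rather than on 6 January 1998 when the act occurred.
The untolled deadline — 3 years after 20 April 2001 — is 20 April 2004.
Because the defendant's active military service ran from 30 November 2003 to 19 June 2004, the deadline is extended by 202 days to 8 November 2004.
The period was tolled for 359 days by the plaintiff's legal incapacity (13 October 2004 to 7 October 2005), pushing the deadline to 2 November 2005.
The pending related arbitration from 19 July 2003 to 5 November 2003 does not toll the period, because no stated rule makes a pending arbitration a tolling event.
Nothing else in the chronology tolls or restarts the period.
Halvorsen filed on 15 October 2005, before the 2 November 2005 deadline, so the action is timely.

TIMELY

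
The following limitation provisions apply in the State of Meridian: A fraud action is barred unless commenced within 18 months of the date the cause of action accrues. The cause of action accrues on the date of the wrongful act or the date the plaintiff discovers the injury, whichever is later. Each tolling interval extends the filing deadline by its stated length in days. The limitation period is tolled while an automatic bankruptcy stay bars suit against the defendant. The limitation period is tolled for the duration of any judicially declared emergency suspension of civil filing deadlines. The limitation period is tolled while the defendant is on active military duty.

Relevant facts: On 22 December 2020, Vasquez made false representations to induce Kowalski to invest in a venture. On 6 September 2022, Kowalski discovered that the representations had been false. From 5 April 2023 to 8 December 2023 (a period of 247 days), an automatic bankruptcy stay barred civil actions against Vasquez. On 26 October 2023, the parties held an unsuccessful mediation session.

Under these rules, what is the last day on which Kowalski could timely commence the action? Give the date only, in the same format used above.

The claim accrued on 6 September 2022 — the later of the 22 December 2020 act and the 6 September 2022 discovery.
The untolled deadline — 18 months after 6 September 2022 — is 6 March 2024.
Because the automatic bankruptcy stay ran from 5 April 2023 to 8 December 2023, the deadline is extended by 247 days to 8 November 2024.
The other events in the timeline have no effect on the limitation period under the stated rules.

8 November 2024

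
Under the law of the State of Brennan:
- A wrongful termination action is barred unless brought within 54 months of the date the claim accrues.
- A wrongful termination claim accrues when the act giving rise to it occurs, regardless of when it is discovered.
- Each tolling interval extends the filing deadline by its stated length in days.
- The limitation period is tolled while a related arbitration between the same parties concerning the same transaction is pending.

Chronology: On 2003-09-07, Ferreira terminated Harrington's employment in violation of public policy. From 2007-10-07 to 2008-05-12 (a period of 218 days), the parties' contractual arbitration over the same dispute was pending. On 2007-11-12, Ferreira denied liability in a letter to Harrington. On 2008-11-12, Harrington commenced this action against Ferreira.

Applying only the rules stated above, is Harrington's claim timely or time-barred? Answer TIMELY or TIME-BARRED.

TIME-BARRED

The limitation period began to run on 2003-09-07.
54 months from 2003-09-07 is 2008-03-07.
Because the pending related arbitration ran from 2007-10-07 to 2008-05-12, the deadline is extended by 218 days to 2008-10-11.
The other events in the timeline have no effect on the limitation period under the stated rules.
Harrington filed on 2008-11-12, after the 2008-10-11 deadline, so the action is time-barred.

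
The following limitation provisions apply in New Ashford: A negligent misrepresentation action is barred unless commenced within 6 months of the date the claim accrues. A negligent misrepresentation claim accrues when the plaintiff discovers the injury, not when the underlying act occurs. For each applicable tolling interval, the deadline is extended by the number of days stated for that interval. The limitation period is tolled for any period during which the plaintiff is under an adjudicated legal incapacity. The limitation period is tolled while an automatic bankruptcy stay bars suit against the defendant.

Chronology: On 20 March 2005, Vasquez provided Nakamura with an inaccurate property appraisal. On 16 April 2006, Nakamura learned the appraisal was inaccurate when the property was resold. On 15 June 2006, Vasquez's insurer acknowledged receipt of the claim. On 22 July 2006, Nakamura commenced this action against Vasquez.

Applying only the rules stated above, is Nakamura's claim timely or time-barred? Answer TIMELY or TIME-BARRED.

Under the discovery rule, the claim accrued on 16 April 2006, when Nakamura discovered the injury — not on the 20 March 2005 date of the underlying act.
6 months from 16 April 2006 is 16 October 2006.
The other events in the timeline have no effect on the limitation period under the stated rules.
The 22 July 2006 filing precedes the 16 October 2006 deadline; the claim is timely.

TIMELY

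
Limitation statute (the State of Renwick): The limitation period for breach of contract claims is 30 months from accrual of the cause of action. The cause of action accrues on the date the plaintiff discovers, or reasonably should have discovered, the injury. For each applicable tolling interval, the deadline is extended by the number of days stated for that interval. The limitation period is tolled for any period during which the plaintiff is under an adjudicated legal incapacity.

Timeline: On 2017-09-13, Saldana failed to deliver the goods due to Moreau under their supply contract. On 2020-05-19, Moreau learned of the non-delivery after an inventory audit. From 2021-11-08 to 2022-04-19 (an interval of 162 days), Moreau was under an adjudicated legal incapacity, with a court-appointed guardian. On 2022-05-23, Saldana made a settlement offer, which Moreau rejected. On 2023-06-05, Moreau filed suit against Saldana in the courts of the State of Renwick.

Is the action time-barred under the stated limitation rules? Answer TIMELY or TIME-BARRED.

The claim did not accrue until Moreau discovered the injury on 2020-05-19; the 2017-09-13 act date does not start the clock under the stated rule.
30 months from 2020-05-19 is 2022-11-19.
Because the plaintiff's legal incapacity ran from 2021-11-08 to 2022-04-19, the deadline is extended by 162 days to 2023-04-30.
None of the other events listed affects the running of the period under the stated rules.
The 2023-06-05 filing falls after the 2023-04-30 deadline; the claim is time-barred.

TIME-BARRED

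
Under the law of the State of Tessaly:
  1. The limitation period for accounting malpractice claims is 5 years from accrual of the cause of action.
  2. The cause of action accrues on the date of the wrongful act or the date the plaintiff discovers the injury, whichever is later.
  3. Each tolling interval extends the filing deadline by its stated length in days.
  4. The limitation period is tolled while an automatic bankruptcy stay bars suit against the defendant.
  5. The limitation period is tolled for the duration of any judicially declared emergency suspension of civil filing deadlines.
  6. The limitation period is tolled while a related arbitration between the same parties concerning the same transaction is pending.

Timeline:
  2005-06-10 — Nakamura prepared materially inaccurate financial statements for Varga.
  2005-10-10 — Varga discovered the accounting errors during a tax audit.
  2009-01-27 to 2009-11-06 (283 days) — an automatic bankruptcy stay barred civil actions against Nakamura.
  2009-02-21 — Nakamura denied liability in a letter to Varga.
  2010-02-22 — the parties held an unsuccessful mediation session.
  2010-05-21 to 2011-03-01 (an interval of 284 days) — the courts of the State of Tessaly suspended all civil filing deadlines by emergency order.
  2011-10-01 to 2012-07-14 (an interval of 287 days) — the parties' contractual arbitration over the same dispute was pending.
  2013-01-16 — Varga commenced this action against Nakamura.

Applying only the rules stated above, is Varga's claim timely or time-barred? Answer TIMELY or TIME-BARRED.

Taking the later of the act (2005-06-10) and discovery (2005-10-10), the claim accrued on 2005-10-10.
5 years from 2005-10-10 is 2010-10-10.
The period was tolled for 283 days by the automatic bankruptcy stay (2009-01-27 to 2009-11-06), pushing the deadline to 2011-07-20.
The emergency suspension of filing deadlines from 2010-05-21 to 2011-03-01 tolled the period for 284 days, extending the deadline to 2012-04-29.
Because the pending related arbitration ran from 2011-10-01 to 2012-07-14, the deadline is extended by 287 days to 2013-02-10.
None of the other events listed affects the running of the period under the stated rules.
Varga filed on 2013-01-16, before the 2013-02-10 deadline, so the action is timely.

TIMELY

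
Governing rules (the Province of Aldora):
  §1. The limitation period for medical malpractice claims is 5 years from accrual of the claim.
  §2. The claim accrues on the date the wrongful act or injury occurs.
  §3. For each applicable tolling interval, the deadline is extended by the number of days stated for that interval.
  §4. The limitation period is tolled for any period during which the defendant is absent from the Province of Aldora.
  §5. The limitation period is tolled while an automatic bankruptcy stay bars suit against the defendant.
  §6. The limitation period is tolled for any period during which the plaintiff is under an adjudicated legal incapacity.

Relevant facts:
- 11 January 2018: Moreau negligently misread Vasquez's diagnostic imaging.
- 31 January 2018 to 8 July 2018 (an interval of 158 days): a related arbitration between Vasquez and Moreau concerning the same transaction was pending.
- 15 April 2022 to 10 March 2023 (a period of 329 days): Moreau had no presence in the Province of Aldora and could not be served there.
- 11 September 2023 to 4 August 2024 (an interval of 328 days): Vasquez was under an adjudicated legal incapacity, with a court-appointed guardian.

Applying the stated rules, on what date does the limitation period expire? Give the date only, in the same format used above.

29 October 2024

The limitation period began to run on 11 January 2018.
5 years from 11 January 2018 is 11 January 2023.
The defendant's absence from the jurisdiction from 15 April 2022 to 10 March 2023 tolled the period for 329 days, extending the deadline to 6 December 2023.
The period was tolled for 328 days by the plaintiff's legal incapacity (11 September 2023 to 4 August 2024), pushing the deadline to 29 October 2024.
Although a pending arbitration ran from 31 January 2018 to 8 July 2018, the stated rules do not make that a tolling event, so it is disregarded.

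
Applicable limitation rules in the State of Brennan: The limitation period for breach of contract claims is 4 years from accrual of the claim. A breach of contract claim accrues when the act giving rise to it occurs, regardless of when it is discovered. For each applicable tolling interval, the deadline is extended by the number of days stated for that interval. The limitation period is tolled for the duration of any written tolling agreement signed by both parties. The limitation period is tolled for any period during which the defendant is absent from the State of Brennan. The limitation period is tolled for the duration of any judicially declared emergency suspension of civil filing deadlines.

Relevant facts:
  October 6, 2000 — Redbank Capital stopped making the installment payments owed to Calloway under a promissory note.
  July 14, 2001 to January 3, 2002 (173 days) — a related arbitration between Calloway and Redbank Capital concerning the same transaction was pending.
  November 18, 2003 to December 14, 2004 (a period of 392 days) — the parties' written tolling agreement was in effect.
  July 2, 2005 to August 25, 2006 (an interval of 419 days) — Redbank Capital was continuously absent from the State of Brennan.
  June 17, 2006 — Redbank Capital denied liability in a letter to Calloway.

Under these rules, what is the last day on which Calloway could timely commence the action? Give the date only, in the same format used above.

December 26, 2006

The claim accrued on October 6, 2000, the date of the act.
4 years from October 6, 2000 is October 6, 2004.
The written tolling agreement from November 18, 2003 to December 14, 2004 tolled the period for 392 days, extending the deadline to November 2, 2005.
Because the defendant's absence from the jurisdiction ran from July 2, 2005 to August 25, 2006, the deadline is extended by 419 days to December 26, 2006.
Although a pending arbitration ran from July 14, 2001 to January 3, 2002, the stated rules do not make that a tolling event, so it is disregarded.
None of the other events listed affects the running of the period under the stated rules.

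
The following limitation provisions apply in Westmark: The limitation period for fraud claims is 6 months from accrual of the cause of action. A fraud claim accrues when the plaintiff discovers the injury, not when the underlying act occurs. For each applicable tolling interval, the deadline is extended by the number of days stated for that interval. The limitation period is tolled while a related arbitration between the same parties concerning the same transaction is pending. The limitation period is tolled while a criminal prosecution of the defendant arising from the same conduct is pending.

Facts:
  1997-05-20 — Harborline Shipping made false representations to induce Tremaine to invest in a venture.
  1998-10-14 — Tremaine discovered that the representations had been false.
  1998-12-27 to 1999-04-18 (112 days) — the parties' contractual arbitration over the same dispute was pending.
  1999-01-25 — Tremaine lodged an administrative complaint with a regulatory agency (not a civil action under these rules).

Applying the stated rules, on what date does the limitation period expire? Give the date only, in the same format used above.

Under the discovery rule, the claim accrued on 1998-10-14, when Tremaine discovered the injury — not on the 1997-05-20 date of the underlying act.
The untolled deadline — 6 months after 1998-10-14 — is 1999-04-14.
Because the pending related arbitration ran from 1998-12-27 to 1999-04-18, the deadline is extended by 112 days to 1999-08-04.
Nothing else in the chronology tolls or restarts the period.

1999-08-04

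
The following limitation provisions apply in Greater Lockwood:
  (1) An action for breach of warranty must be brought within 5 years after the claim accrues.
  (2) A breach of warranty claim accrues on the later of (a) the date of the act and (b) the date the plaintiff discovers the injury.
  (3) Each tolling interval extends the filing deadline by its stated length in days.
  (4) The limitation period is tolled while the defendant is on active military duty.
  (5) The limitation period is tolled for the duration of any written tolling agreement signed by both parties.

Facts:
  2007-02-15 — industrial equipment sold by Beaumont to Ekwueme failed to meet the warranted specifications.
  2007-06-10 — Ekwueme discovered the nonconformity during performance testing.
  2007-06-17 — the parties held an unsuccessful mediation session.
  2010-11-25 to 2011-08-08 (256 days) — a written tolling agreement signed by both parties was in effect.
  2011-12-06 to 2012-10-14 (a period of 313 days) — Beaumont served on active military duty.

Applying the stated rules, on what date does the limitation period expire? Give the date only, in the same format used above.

2013-12-31

Because discovery on 2007-06-10 post-dates the 2007-02-15 act, accrual under the later-of rule falls on 2007-06-10.
5 years from 2007-06-10 is 2012-06-10.
The written tolling agreement from 2010-11-25 to 2011-08-08 tolled the period for 256 days, extending the deadline to 2013-02-21.
The period was tolled for 313 days by the defendant's active military service (2011-12-06 to 2012-10-14), pushing the deadline to 2013-12-31.
None of the other events listed affects the running of the period under the stated rules.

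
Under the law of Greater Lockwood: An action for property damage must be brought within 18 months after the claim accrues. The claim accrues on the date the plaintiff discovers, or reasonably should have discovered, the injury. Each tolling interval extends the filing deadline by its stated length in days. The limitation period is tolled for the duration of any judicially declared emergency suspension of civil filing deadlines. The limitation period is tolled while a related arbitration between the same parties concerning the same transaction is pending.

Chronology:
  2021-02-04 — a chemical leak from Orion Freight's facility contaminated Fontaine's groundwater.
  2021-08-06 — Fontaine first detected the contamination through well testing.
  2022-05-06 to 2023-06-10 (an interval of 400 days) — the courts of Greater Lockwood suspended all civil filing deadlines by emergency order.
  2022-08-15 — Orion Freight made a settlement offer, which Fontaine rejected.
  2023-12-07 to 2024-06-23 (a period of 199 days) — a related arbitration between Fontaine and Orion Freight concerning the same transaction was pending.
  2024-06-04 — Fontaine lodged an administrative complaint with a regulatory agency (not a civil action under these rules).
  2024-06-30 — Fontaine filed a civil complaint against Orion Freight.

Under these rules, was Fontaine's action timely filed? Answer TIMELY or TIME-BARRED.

TIMELY

Accrual is tied to discovery, so the period began on 2021-08-06 rather than on 2021-02-04 when the act occurred.
The untolled deadline — 18 months after 2021-08-06 — is 2023-02-06.
Because the emergency suspension of filing deadlines ran from 2022-05-06 to 2023-06-10, the deadline is extended by 400 days to 2024-03-12.
Because the pending related arbitration ran from 2023-12-07 to 2024-06-23, the deadline is extended by 199 days to 2024-09-27.
None of the other events listed affects the running of the period under the stated rules.
The 2024-06-30 filing precedes the 2024-09-27 deadline; the claim is timely.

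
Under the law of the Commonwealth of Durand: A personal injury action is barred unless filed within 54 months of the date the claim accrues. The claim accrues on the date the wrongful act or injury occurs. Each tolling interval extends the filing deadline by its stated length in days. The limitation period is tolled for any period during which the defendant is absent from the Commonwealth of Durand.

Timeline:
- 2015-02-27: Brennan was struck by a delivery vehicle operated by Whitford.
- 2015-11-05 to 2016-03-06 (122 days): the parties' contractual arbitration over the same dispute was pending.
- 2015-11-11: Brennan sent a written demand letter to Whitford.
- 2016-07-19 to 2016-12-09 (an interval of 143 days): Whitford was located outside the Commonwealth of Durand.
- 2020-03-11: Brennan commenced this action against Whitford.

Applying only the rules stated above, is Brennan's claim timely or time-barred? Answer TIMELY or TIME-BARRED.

TIME-BARRED

The limitation period began to run on 2015-02-27.
54 months from 2015-02-27 is 2019-08-27.
The defendant's absence from the jurisdiction from 2016-07-19 to 2016-12-09 tolled the period for 143 days, extending the deadline to 2020-01-17.
No stated provision tolls the period for a pending arbitration, so the interval from 2015-11-05 to 2016-03-06 has no effect on the deadline.
The other events in the timeline have no effect on the limitation period under the stated rules.
Filing on 2020-03-11 missed the 2020-01-17 deadline — the action is time-barred.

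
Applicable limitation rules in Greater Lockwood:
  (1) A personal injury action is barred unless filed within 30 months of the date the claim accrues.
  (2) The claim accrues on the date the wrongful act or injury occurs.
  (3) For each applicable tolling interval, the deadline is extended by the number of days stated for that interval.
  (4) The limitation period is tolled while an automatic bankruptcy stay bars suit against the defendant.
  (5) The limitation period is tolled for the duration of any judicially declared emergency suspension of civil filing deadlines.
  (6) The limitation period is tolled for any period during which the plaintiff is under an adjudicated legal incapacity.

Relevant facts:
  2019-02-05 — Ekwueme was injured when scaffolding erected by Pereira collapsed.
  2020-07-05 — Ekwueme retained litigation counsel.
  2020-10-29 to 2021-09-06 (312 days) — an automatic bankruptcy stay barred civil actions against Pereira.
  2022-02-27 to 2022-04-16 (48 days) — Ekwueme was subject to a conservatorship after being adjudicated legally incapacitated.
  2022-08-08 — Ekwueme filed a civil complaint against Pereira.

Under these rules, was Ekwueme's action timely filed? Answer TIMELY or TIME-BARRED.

TIME-BARRED

The limitation period began to run on 2019-02-05.
30 months from 2019-02-05 is 2021-08-05.
Because the automatic bankruptcy stay ran from 2020-10-29 to 2021-09-06, the deadline is extended by 312 days to 2022-06-13.
Because the plaintiff's legal incapacity ran from 2022-02-27 to 2022-04-16, the deadline is extended by 48 days to 2022-07-31.
None of the other events listed affects the running of the period under the stated rules.
Ekwueme filed on 2022-08-08, after the 2022-07-31 deadline, so the action is time-barred.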